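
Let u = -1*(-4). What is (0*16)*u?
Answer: 0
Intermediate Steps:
u = 4
(0*16)*u = (0*16)*4 = 0*4 = 0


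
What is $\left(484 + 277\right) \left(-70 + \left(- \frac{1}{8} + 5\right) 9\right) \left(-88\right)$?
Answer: $1749539$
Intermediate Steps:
$\left(484 + 277\right) \left(-70 + \left(- \frac{1}{8} + 5\right) 9\right) \left(-88\right) = 761 \left(-70 + \left(\left(-1\right) \frac{1}{8} + 5\right) 9\right) \left(-88\right) = 761 \left(-70 + \left(- \frac{1}{8} + 5\right) 9\right) \left(-88\right) = 761 \left(-70 + \frac{39}{8} \cdot 9\right) \left(-88\right) = 761 \left(-70 + \frac{351}{8}\right) \left(-88\right) = 761 \left(- \frac{209}{8}\right) \left(-88\right) = \left(- \frac{159049}{8}\right) \left(-88\right) = 1749539$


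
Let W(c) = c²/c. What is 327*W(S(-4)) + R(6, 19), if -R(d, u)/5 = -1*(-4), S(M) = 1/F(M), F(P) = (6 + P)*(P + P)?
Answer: -647/16 ≈ -40.438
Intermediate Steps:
F(P) = 2*P*(6 + P) (F(P) = (6 + P)*(2*P) = 2*P*(6 + P))
S(M) = 1/(2*M*(6 + M))
R(d, u) = -20 (R(d, u) = -(-5)*(-4) = -5*4 = -20)
W(c) = c
327*W(S(-4)) + R(6, 19) = 327*((½)/(-4*(6 - 4))) - 20 = 327*((½)*(-¼)/2) - 20 = 327*((½)*(-¼)*(½)) - 20 = 327*(-1/16) - 20 = -327/16 - 20 = -647/16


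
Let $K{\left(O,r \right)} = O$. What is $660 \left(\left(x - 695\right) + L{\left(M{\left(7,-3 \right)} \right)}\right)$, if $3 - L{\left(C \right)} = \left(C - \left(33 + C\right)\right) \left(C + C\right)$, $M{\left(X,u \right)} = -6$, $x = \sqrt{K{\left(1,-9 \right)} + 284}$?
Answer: $-718080 + 660 \sqrt{285} \approx -7.0694 \cdot 10^{5}$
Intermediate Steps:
$x = \sqrt{285}$ ($x = \sqrt{1 + 284} = \sqrt{285} \approx 16.882$)
$L{\left(C \right)} = 3 + 66 C$ ($L{\left(C \right)} = 3 - \left(C - \left(33 + C\right)\right) \left(C + C\right) = 3 - - 33 \cdot 2 C = 3 - - 66 C = 3 + 66 C$)
$660 \left(\left(x - 695\right) + L{\left(M{\left(7,-3 \right)} \right)}\right) = 660 \left(\left(\sqrt{285} - 695\right) + \left(3 + 66 \left(-6\right)\right)\right) = 660 \left(\left(\sqrt{285} - 695\right) + \left(3 - 396\right)\right) = 660 \left(\left(-695 + \sqrt{285}\right) - 393\right) = 660 \left(-1088 + \sqrt{285}\right) = -718080 + 660 \sqrt{285}$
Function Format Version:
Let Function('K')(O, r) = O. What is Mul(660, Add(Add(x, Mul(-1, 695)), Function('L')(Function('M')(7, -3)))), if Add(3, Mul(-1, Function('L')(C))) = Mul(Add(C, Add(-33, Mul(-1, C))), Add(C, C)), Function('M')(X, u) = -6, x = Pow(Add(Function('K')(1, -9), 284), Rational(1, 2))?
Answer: Add(-718080, Mul(660, Pow(285, Rational(1, 2)))) ≈ -7.0694e+5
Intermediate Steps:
x = Pow(285, Rational(1, 2)) (x = Pow(Add(1, 284), Rational(1, 2)) = Pow(285, Rational(1, 2)) ≈ 16.882)
Function('L')(C) = Add(3, Mul(66, C)) (Function('L')(C) = Add(3, Mul(-1, Mul(Add(C, Add(-33, Mul(-1, C))), Add(C, C)))) = Add(3, Mul(-1, Mul(-33, Mul(2, C)))) = Add(3, Mul(-1, Mul(-66, C))) = Add(3, Mul(66, C)))
Mul(660, Add(Add(x, Mul(-1, 695)), Function('L')(Function('M')(7, -3)))) = Mul(660, Add(Add(Pow(285, Rational(1, 2)), Mul(-1, 695)), Add(3, Mul(66, -6)))) = Mul(660, Add(Add(Pow(285, Rational(1, 2)), -695), Add(3, -396))) = Mul(660, Add(Add(-695, Pow(285, Rational(1, 2))), -393)) = Mul(660, Add(-1088, Pow(285, Rational(1, 2)))) = Add(-718080, Mul(660, Pow(285, Rational(1, 2))))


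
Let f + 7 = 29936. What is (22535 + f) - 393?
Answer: 52071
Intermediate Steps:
f = 29929 (f = -7 + 29936 = 29929)
(22535 + f) - 393 = (22535 + 29929) - 393 = 52464 - 393 = 52071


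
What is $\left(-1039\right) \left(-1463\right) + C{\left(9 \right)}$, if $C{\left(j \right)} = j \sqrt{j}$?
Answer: $1520084$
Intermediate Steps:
$C{\left(j \right)} = j^{\frac{3}{2}}$
$\left(-1039\right) \left(-1463\right) + C{\left(9 \right)} = \left(-1039\right) \left(-1463\right) + 9^{\frac{3}{2}} = 1520057 + 27 = 1520084$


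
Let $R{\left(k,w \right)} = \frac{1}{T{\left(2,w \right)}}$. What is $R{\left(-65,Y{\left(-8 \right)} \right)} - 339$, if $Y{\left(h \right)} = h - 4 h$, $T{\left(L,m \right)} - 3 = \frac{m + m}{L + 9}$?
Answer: $- \frac{27448}{81} \approx -338.86$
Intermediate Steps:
$T{\left(L,m \right)} = 3 + \frac{2 m}{9 + L}$ ($T{\left(L,m \right)} = 3 + \frac{m + m}{L + 9} = 3 + \frac{2 m}{9 + L}$)
$Y{\left(h \right)} = - 3 h$
$R{\left(k,w \right)} = \frac{1}{3 + \frac{2 w}{11}}$ ($R{\left(k,w \right)} = \frac{1}{\frac{1}{9 + 2} \left(27 + 2 w + 3 \cdot 2\right)} = \frac{1}{\frac{1}{11} \left(27 + 2 w + 6\right)} = \frac{1}{\frac{1}{11} \left(33 + 2 w\right)} = \frac{1}{3 + \frac{2 w}{11}}$)
$R{\left(-65,Y{\left(-8 \right)} \right)} - 339 = \frac{11}{33 + 2 \left(\left(-3\right) \left(-8\right)\right)} - 339 = \frac{11}{33 + 2 \cdot 24} - 339 = \frac{11}{33 + 48} - 339 = \frac{11}{81} - 339 = - \frac{27448}{81}$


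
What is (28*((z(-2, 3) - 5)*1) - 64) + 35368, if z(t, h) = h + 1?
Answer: 35276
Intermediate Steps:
z(t, h) = 1 + h
(28*((z(-2, 3) - 5)*1) - 64) + 35368 = (28*(((1 + 3) - 5)*1) - 64) + 35368 = (28*((4 - 5)*1) - 64) + 35368 = (28*(-1*1) - 64) + 35368 = (28*(-1) - 64) + 35368 = (-28 - 64) + 35368 = -92 + 35368 = 35276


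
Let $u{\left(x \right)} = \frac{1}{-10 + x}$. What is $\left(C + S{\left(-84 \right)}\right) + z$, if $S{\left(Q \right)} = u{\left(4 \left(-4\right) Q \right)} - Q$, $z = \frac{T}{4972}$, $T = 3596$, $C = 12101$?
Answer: $\frac{20205904479}{1658162} \approx 12186.0$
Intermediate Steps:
$z = \frac{899}{1243}$ ($z = \frac{3596}{4972} = 3596 \cdot \frac{1}{4972} = \frac{899}{1243} \approx 0.72325$)
$S{\left(Q \right)} = \frac{1}{-10 - 16 Q} - Q$ ($S{\left(Q \right)} = \frac{1}{-10 + 4 \left(-4\right) Q} - Q = \frac{1}{-10 - 16 Q} - Q$)
$\left(C + S{\left(-84 \right)}\right) + z = \left(12101 - \left(-84 + \frac{1}{10 + 16 \left(-84\right)}\right)\right) + \frac{899}{1243} = \left(12101 + \left(84 - \frac{1}{10 - 1344}\right)\right) + \frac{899}{1243} = \left(12101 + \left(84 - \frac{1}{-1334}\right)\right) + \frac{899}{1243} = \left(12101 + \left(84 - - \frac{1}{1334}\right)\right) + \frac{899}{1243} = \left(12101 + \left(84 + \frac{1}{1334}\right)\right) + \frac{899}{1243} = \left(12101 + \frac{112057}{1334}\right) + \frac{899}{1243} = \frac{16254791}{1334} + \frac{899}{1243} = \frac{20205904479}{1658162}$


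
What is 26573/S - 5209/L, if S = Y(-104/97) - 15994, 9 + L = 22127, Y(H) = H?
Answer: -16273203664/8579140899 ≈ -1.8968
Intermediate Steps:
L = 22118 (L = -9 + 22127 = 22118)
S = -1551522/97 (S = -104/97 - 15994 = -1551522/97 ≈ -15995.)
26573/S - 5209/L = 26573/(-1551522/97) - 5209/22118 = 26573*(-97/1551522) - 5209*1/22118 = -2577581/1551522 - 5209/22118 = -16273203664/8579140899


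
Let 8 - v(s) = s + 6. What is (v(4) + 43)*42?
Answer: 1722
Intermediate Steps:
v(s) = 2 - s (v(s) = 8 - (s + 6) = 8 - (6 + s) = 8 + (-6 - s) = 2 - s)
(v(4) + 43)*42 = ((2 - 1*4) + 43)*42 = ((2 - 4) + 43)*42 = (-2 + 43)*42 = 41*42 = 1722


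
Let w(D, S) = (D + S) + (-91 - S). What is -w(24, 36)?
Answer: 67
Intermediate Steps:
w(D, S) = -91 + D
-w(24, 36) = -(-91 + 24) = -1*(-67) = 67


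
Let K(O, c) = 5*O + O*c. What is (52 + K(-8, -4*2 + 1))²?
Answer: 4624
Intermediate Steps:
(52 + K(-8, -4*2 + 1))² = (52 - 8*(5 + (-4*2 + 1)))² = (52 - 8*(5 + (-8 + 1)))² = (52 - 8*(5 - 7))² = (52 - 8*(-2))² = (52 + 16)² = 68² = 4624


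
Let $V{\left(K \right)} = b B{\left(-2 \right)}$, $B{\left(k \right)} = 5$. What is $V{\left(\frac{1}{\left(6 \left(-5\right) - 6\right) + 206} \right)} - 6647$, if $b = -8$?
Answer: $-6687$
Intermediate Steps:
$V{\left(K \right)} = -40$ ($V{\left(K \right)} = \left(-8\right) 5 = -40$)
$V{\left(\frac{1}{\left(6 \left(-5\right) - 6\right) + 206} \right)} - 6647 = -40 - 6647 = -6687$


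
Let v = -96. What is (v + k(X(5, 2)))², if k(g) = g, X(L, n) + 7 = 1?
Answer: 10404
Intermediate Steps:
X(L, n) = -6 (X(L, n) = -7 + 1 = -6)
(v + k(X(5, 2)))² = (-96 - 6)² = (-102)² = 10404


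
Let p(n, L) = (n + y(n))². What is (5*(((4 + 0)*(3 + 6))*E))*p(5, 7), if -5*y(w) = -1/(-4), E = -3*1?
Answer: -264627/20 ≈ -13231.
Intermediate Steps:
E = -3
y(w) = -1/20 (y(w) = -(-1)/(5*(-4)) = -(-1)*(-1)/(5*4) = -⅕*¼ = -1/20)
p(n, L) = (-1/20 + n)² (p(n, L) = (n - 1/20)² = (-1/20 + n)²)
(5*(((4 + 0)*(3 + 6))*E))*p(5, 7) = (5*(((4 + 0)*(3 + 6))*(-3)))*((-1 + 20*5)²/400) = (5*((4*9)*(-3)))*((-1 + 100)²/400) = (5*(36*(-3)))*((1/400)*99²) = (5*(-108))*((1/400)*9801) = -540*9801/400 = -264627/20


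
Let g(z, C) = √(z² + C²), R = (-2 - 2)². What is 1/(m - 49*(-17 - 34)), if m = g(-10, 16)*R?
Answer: 2499/6153865 - 32*√89/6153865 ≈ 0.00035703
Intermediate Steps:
R = 16 (R = (-4)² = 16)
g(z, C) = √(C² + z²)
m = 32*√89 (m = √(16² + (-10)²)*16 = √(256 + 100)*16 = √356*16 = (2*√89)*16 = 32*√89 ≈ 301.89)
1/(m - 49*(-17 - 34)) = 1/(32*√89 - 49*(-17 - 34)) = 1/(32*√89 - 49*(-51)) = 1/(32*√89 + 2499) = 1/(2499 + 32*√89)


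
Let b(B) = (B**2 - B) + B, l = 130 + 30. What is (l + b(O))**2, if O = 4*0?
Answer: 25600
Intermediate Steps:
O = 0
l = 160
b(B) = B**2
(l + b(O))**2 = (160 + 0**2)**2 = (160 + 0)**2 = 160**2 = 25600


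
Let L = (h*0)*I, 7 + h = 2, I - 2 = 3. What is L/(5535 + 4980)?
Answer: 0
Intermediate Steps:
I = 5 (I = 2 + 3 = 5)
h = -5 (h = -7 + 2 = -5)
L = 0 (L = -5*0*5 = 0*5 = 0)
L/(5535 + 4980) = 0/(5535 + 4980) = 0/10515 = 0*(1/10515) = 0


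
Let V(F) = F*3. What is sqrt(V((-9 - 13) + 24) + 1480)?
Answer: sqrt(1486) ≈ 38.549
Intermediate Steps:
V(F) = 3*F
sqrt(V((-9 - 13) + 24) + 1480) = sqrt(3*((-9 - 13) + 24) + 1480) = sqrt(3*(-22 + 24) + 1480) = sqrt(3*2 + 1480) = sqrt(6 + 1480) = sqrt(1486)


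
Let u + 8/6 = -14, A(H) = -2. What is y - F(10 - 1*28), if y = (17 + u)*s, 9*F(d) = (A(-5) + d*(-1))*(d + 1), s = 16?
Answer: 512/9 ≈ 56.889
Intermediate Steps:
u = -46/3 (u = -4/3 - 14 = -46/3 ≈ -15.333)
F(d) = (1 + d)*(-2 - d)/9 (F(d) = ((-2 + d*(-1))*(d + 1))/9 = ((-2 - d)*(1 + d))/9 = ((1 + d)*(-2 - d))/9 = (1 + d)*(-2 - d)/9)
y = 80/3 (y = (17 - 46/3)*16 = (5/3)*16 = 80/3 ≈ 26.667)
y - F(10 - 1*28) = 80/3 - (-2/9 - (10 - 1*28)/3 - (10 - 1*28)**2/9) = 80/3 - (-2/9 - (10 - 28)/3 - (10 - 28)**2/9) = 80/3 - (-2/9 - 1/3*(-18) - 1/9*(-18)**2) = 80/3 - (-2/9 + 6 - 1/9*324) = 80/3 - (-2/9 + 6 - 36) = 80/3 - 1*(-272/9) = 80/3 + 272/9 = 512/9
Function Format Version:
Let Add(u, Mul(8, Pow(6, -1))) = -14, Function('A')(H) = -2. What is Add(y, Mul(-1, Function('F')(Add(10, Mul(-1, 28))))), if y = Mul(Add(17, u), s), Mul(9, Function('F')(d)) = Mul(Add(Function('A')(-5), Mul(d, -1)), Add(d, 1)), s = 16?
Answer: Rational(512, 9) ≈ 56.889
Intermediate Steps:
u = Rational(-46, 3) (u = Add(Rational(-4, 3), -14) = Rational(-46, 3) ≈ -15.333)
Function('F')(d) = Mul(Rational(1, 9), Add(1, d), Add(-2, Mul(-1, d))) (Function('F')(d) = Mul(Rational(1, 9), Mul(Add(-2, Mul(d, -1)), Add(d, 1))) = Mul(Rational(1, 9), Mul(Add(-2, Mul(-1, d)), Add(1, d))) = Mul(Rational(1, 9), Mul(Add(1, d), Add(-2, Mul(-1, d)))) = Mul(Rational(1, 9), Add(1, d), Add(-2, Mul(-1, d))))
y = Rational(80, 3) (y = Mul(Add(17, Rational(-46, 3)), 16) = Mul(Rational(5, 3), 16) = Rational(80, 3) ≈ 26.667)
Add(y, Mul(-1, Function('F')(Add(10, Mul(-1, 28))))) = Add(Rational(80, 3), Mul(-1, Add(Rational(-2, 9), Mul(Rational(-1, 3), Add(10, Mul(-1, 28))), Mul(Rational(-1, 9), Pow(Add(10, Mul(-1, 28)), 2))))) = Add(Rational(80, 3), Mul(-1, Add(Rational(-2, 9), Mul(Rational(-1, 3), Add(10, -28)), Mul(Rational(-1, 9), Pow(Add(10, -28), 2))))) = Add(Rational(80, 3), Mul(-1, Add(Rational(-2, 9), Mul(Rational(-1, 3), -18), Mul(Rational(-1, 9), Pow(-18, 2))))) = Add(Rational(80, 3), Mul(-1, Add(Rational(-2, 9), 6, Mul(Rational(-1, 9), 324)))) = Add(Rational(80, 3), Mul(-1, Add(Rational(-2, 9), 6, -36))) = Add(Rational(80, 3), Mul(-1, Rational(-272, 9))) = Add(Rational(80, 3), Rational(272, 9)) = Rational(512, 9)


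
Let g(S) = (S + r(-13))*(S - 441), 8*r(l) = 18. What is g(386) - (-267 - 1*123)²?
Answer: -693815/4 ≈ -1.7345e+5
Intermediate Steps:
r(l) = 9/4 (r(l) = (⅛)*18 = 9/4)
g(S) = (-441 + S)*(9/4 + S) (g(S) = (S + 9/4)*(S - 441) = (9/4 + S)*(-441 + S) = (-441 + S)*(9/4 + S))
g(386) - (-267 - 1*123)² = (-3969/4 + 386² - 1755/4*386) - (-267 - 1*123)² = (-3969/4 + 148996 - 338715/2) - (-267 - 123)² = -85415/4 - 1*(-390)² = -85415/4 - 1*152100 = -85415/4 - 152100 = -693815/4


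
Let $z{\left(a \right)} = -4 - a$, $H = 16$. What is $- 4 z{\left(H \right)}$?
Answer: $80$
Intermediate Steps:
$- 4 z{\left(H \right)} = - 4 \left(-4 - 16\right) = \left(-4\right) \left(-20\right) = 80$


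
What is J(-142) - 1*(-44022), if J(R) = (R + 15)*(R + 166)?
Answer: 40974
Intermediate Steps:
J(R) = (15 + R)*(166 + R)
J(-142) - 1*(-44022) = (2490 + (-142)**2 + 181*(-142)) - 1*(-44022) = (2490 + 20164 - 25702) + 44022 = -3048 + 44022 = 40974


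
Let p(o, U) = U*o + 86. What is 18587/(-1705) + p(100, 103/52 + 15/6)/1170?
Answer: -54174091/5186610 ≈ -10.445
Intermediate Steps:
p(o, U) = 86 + U*o
18587/(-1705) + p(100, 103/52 + 15/6)/1170 = 18587/(-1705) + (86 + (103/52 + 15/6)*100)/1170 = 18587*(-1/1705) + (86 + (103*(1/52) + 15*(⅙))*100)*(1/1170) = -18587/1705 + (86 + (103/52 + 5/2)*100)*(1/1170) = -18587/1705 + (86 + (233/52)*100)*(1/1170) = -18587/1705 + (86 + 5825/13)*(1/1170) = -18587/1705 + (6943/13)*(1/1170) = -18587/1705 + 6943/15210 = -54174091/5186610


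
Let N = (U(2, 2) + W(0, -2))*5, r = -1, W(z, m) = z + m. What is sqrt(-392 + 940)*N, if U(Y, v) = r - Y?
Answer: -50*sqrt(137) ≈ -585.24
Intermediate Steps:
W(z, m) = m + z
U(Y, v) = -1 - Y
N = -25 (N = ((-1 - 1*2) + (-2 + 0))*5 = ((-1 - 2) - 2)*5 = (-3 - 2)*5 = -5*5 = -25)
sqrt(-392 + 940)*N = sqrt(-392 + 940)*(-25) = sqrt(548)*(-25) = (2*sqrt(137))*(-25) = -50*sqrt(137)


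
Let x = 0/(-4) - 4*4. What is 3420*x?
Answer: -54720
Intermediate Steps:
x = -16 (x = 0*(-¼) - 16 = 0 - 16 = -16)
3420*x = 3420*(-16) = -54720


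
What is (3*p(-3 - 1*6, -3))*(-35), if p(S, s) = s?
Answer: 315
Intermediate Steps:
(3*p(-3 - 1*6, -3))*(-35) = (3*(-3))*(-35) = -9*(-35) = 315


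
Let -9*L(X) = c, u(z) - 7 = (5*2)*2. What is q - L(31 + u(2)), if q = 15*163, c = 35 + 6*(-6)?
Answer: 22004/9 ≈ 2444.9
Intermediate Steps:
u(z) = 27 (u(z) = 7 + (5*2)*2 = 7 + 10*2 = 7 + 20 = 27)
c = -1 (c = 35 - 36 = -1)
L(X) = ⅑ (L(X) = -⅑*(-1) = ⅑)
q = 2445
q - L(31 + u(2)) = 2445 - 1*⅑ = 2445 - ⅑ = 22004/9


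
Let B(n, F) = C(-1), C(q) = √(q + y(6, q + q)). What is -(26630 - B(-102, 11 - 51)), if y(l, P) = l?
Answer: -26630 + √5 ≈ -26628.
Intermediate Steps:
C(q) = √(6 + q) (C(q) = √(q + 6) = √(6 + q))
B(n, F) = √5 (B(n, F) = √(6 - 1) = √5)
-(26630 - B(-102, 11 - 51)) = -(26630 - √5) = -26630 + √5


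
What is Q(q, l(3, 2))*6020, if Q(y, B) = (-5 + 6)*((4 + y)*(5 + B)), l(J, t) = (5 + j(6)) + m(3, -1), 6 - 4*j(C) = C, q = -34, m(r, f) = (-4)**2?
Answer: -4695600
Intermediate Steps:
m(r, f) = 16
j(C) = 3/2 - C/4
l(J, t) = 21 (l(J, t) = (5 + (3/2 - 1/4*6)) + 16 = (5 + (3/2 - 3/2)) + 16 = (5 + 0) + 16 = 5 + 16 = 21)
Q(y, B) = (4 + y)*(5 + B) (Q(y, B) = 1*((4 + y)*(5 + B)) = (4 + y)*(5 + B))
Q(q, l(3, 2))*6020 = (20 + 4*21 + 5*(-34) + 21*(-34))*6020 = (20 + 84 - 170 - 714)*6020 = -780*6020 = -4695600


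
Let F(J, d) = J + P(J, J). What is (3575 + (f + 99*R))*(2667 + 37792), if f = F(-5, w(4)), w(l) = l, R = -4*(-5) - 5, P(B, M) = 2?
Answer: 204601163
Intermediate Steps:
R = 15 (R = 20 - 5 = 15)
F(J, d) = 2 + J (F(J, d) = J + 2 = 2 + J)
f = -3 (f = 2 - 5 = -3)
(3575 + (f + 99*R))*(2667 + 37792) = (3575 + (-3 + 99*15))*(2667 + 37792) = (3575 + (-3 + 1485))*40459 = (3575 + 1482)*40459 = 5057*40459 = 204601163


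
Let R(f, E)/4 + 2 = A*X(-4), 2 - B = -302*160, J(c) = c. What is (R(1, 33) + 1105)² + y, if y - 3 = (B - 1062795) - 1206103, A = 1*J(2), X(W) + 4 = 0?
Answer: -1086348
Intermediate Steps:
X(W) = -4 (X(W) = -4 + 0 = -4)
B = 48322 (B = 2 - (-302)*160 = 2 - 1*(-48320) = 2 + 48320 = 48322)
A = 2 (A = 1*2 = 2)
R(f, E) = -40 (R(f, E) = -8 + 4*(2*(-4)) = -8 + 4*(-8) = -8 - 32 = -40)
y = -2220573 (y = 3 + ((48322 - 1062795) - 1206103) = 3 + (-1014473 - 1206103) = 3 - 2220576 = -2220573)
(R(1, 33) + 1105)² + y = (-40 + 1105)² - 2220573 = 1065² - 2220573 = 1134225 - 2220573 = -1086348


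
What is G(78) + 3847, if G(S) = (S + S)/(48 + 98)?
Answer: 280909/73 ≈ 3848.1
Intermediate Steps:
G(S) = S/73 (G(S) = (2*S)/146 = (2*S)*(1/146) = S/73)
G(78) + 3847 = (1/73)*78 + 3847 = 78/73 + 3847 = 280909/73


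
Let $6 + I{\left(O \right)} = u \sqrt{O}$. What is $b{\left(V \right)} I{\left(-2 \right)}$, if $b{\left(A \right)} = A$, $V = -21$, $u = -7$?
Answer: $126 + 147 i \sqrt{2} \approx 126.0 + 207.89 i$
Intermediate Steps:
$I{\left(O \right)} = -6 - 7 \sqrt{O}$
$b{\left(V \right)} I{\left(-2 \right)} = - 21 \left(-6 - 7 \sqrt{-2}\right) = - 21 \left(-6 - 7 i \sqrt{2}\right) = 126 + 147 i \sqrt{2}$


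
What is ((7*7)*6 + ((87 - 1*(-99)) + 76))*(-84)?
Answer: -46704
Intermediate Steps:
((7*7)*6 + ((87 - 1*(-99)) + 76))*(-84) = (49*6 + ((87 + 99) + 76))*(-84) = (294 + (186 + 76))*(-84) = (294 + 262)*(-84) = 556*(-84) = -46704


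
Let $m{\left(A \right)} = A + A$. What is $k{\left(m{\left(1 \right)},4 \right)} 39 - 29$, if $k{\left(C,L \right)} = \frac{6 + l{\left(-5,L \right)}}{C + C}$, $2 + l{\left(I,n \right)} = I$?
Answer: $- \frac{155}{4} \approx -38.75$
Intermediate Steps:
$l{\left(I,n \right)} = -2 + I$
$m{\left(A \right)} = 2 A$
$k{\left(C,L \right)} = - \frac{1}{2 C}$ ($k{\left(C,L \right)} = \frac{6 - 7}{C + C} = \frac{6 - 7}{2 C} = - \frac{1}{2 C}$)
$k{\left(m{\left(1 \right)},4 \right)} 39 - 29 = - \frac{1}{2 \cdot 2 \cdot 1} \cdot 39 - 29 = - \frac{1}{2 \cdot 2} \cdot 39 - 29 = \left(- \frac{1}{2}\right) \frac{1}{2} \cdot 39 - 29 = \left(- \frac{1}{4}\right) 39 - 29 = - \frac{39}{4} - 29 = - \frac{155}{4}$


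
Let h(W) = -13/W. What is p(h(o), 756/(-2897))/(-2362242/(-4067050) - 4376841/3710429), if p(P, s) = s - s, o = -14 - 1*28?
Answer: 0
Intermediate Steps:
o = -42 (o = -14 - 28 = -42)
h(W) = -13/W
p(P, s) = 0
p(h(o), 756/(-2897))/(-2362242/(-4067050) - 4376841/3710429) = 0/(-2362242/(-4067050) - 4376841/3710429) = 0/(-2362242*(-1/4067050) - 4376841*1/3710429) = 0/(1181121/2033525 - 4376841/3710429) = 0/(-4517949983616/7545250132225) = 0*(-7545250132225/4517949983616) = 0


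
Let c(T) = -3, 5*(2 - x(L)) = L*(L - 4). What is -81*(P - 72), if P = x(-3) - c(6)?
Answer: 28836/5 ≈ 5767.2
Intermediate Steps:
x(L) = 2 - L*(-4 + L)/5 (x(L) = 2 - L*(L - 4)/5 = 2 - L*(-4 + L)/5)
P = ⅘ (P = (2 - ⅕*(-3)² + (⅘)*(-3)) - 1*(-3) = (2 - ⅕*9 - 12/5) + 3 = (2 - 9/5 - 12/5) + 3 = -11/5 + 3 = ⅘ ≈ 0.80000)
-81*(P - 72) = -81*(⅘ - 72) = -81*(-356/5) = 28836/5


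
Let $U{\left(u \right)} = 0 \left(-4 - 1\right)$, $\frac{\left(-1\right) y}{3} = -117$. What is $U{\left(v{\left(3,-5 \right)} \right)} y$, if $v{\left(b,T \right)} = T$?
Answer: $0$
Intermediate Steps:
$y = 351$ ($y = \left(-3\right) \left(-117\right) = 351$)
$U{\left(u \right)} = 0$ ($U{\left(u \right)} = 0 \left(-5\right) = 0$)
$U{\left(v{\left(3,-5 \right)} \right)} y = 0 \cdot 351 = 0$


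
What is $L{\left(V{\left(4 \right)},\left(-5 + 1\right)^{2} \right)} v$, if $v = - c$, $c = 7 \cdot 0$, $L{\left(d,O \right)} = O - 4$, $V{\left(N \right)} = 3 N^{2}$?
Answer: $0$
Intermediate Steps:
$L{\left(d,O \right)} = -4 + O$
$c = 0$
$v = 0$ ($v = \left(-1\right) 0 = 0$)
$L{\left(V{\left(4 \right)},\left(-5 + 1\right)^{2} \right)} v = \left(-4 + \left(-5 + 1\right)^{2}\right) 0 = \left(-4 + \left(-4\right)^{2}\right) 0 = \left(-4 + 16\right) 0 = 12 \cdot 0 = 0$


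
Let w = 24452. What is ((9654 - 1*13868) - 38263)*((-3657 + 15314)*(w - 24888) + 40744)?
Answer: 214156630716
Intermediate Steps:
((9654 - 1*13868) - 38263)*((-3657 + 15314)*(w - 24888) + 40744) = ((9654 - 1*13868) - 38263)*((-3657 + 15314)*(24452 - 24888) + 40744) = ((9654 - 13868) - 38263)*(11657*(-436) + 40744) = (-4214 - 38263)*(-5082452 + 40744) = -42477*(-5041708) = 214156630716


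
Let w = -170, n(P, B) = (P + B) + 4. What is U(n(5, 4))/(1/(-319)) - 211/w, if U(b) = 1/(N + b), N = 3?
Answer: -25427/1360 ≈ -18.696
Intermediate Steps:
n(P, B) = 4 + B + P (n(P, B) = (B + P) + 4 = 4 + B + P)
U(b) = 1/(3 + b)
U(n(5, 4))/(1/(-319)) - 211/w = 1/((3 + (4 + 4 + 5))*(1/(-319))) - 211/(-170) = 1/((3 + 13)*(-1/319)) - 211*(-1/170) = -319/16 + 211/170 = -25427/1360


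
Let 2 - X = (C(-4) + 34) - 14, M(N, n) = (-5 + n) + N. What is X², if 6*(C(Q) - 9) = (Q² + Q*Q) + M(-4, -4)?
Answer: 32761/36 ≈ 910.03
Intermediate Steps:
M(N, n) = -5 + N + n
C(Q) = 41/6 + Q²/3 (C(Q) = 9 + ((Q² + Q*Q) + (-5 - 4 - 4))/6 = 9 + ((Q² + Q²) - 13)/6 = 9 + (2*Q² - 13)/6 = 9 + (-13 + 2*Q²)/6 = 9 + (-13/6 + Q²/3) = 41/6 + Q²/3)
X = -181/6 (X = 2 - (((41/6 + (⅓)*(-4)²) + 34) - 14) = 2 - (((41/6 + (⅓)*16) + 34) - 14) = 2 - (((41/6 + 16/3) + 34) - 14) = 2 - ((73/6 + 34) - 14) = 2 - (277/6 - 14) = 2 - 1*193/6 = 2 - 193/6 = -181/6 ≈ -30.167)
X² = (-181/6)² = 32761/36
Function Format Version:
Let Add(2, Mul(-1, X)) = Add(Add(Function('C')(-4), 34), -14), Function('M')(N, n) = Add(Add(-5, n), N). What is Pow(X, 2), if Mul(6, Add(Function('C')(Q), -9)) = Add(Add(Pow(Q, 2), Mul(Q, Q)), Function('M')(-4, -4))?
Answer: Rational(32761, 36) ≈ 910.03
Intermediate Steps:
Function('M')(N, n) = Add(-5, N, n)
Function('C')(Q) = Add(Rational(41, 6), Mul(Rational(1, 3), Pow(Q, 2))) (Function('C')(Q) = Add(9, Mul(Rational(1, 6), Add(Add(Pow(Q, 2), Mul(Q, Q)), Add(-5, -4, -4)))) = Add(9, Mul(Rational(1, 6), Add(Add(Pow(Q, 2), Pow(Q, 2)), -13))) = Add(9, Mul(Rational(1, 6), Add(Mul(2, Pow(Q, 2)), -13))) = Add(9, Mul(Rational(1, 6), Add(-13, Mul(2, Pow(Q, 2))))) = Add(9, Add(Rational(-13, 6), Mul(Rational(1, 3), Pow(Q, 2)))) = Add(Rational(41, 6), Mul(Rational(1, 3), Pow(Q, 2))))
X = Rational(-181, 6) (X = Add(2, Mul(-1, Add(Add(Add(Rational(41, 6), Mul(Rational(1, 3), Pow(-4, 2))), 34), -14))) = Add(2, Mul(-1, Add(Add(Add(Rational(41, 6), Mul(Rational(1, 3), 16)), 34), -14))) = Add(2, Mul(-1, Add(Add(Add(Rational(41, 6), Rational(16, 3)), 34), -14))) = Add(2, Mul(-1, Add(Add(Rational(73, 6), 34), -14))) = Add(2, Mul(-1, Add(Rational(277, 6), -14))) = Add(2, Mul(-1, Rational(193, 6))) = Add(2, Rational(-193, 6)) = Rational(-181, 6) ≈ -30.167)
Pow(X, 2) = Pow(Rational(-181, 6), 2) = Rational(32761, 36)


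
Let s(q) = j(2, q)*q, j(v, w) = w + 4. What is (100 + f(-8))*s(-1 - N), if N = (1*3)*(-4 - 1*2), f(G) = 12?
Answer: 39984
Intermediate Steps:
j(v, w) = 4 + w
N = -18 (N = 3*(-4 - 2) = 3*(-6) = -18)
s(q) = q*(4 + q) (s(q) = (4 + q)*q = q*(4 + q))
(100 + f(-8))*s(-1 - N) = (100 + 12)*((-1 - 1*(-18))*(4 + (-1 - 1*(-18)))) = 112*((-1 + 18)*(4 + (-1 + 18))) = 112*(17*(4 + 17)) = 112*(17*21) = 112*357 = 39984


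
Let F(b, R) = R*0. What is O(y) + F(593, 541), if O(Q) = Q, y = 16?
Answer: 16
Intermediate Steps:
F(b, R) = 0
O(y) + F(593, 541) = 16 + 0 = 16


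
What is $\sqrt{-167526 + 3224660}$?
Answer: $\sqrt{3057134} \approx 1748.5$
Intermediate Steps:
$\sqrt{-167526 + 3224660} = \sqrt{3057134}$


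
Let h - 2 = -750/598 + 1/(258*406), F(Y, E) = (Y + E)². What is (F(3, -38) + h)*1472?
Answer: 614238924848/340431 ≈ 1.8043e+6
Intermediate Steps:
F(Y, E) = (E + Y)²
h = 23359103/31319652 (h = 2 + (-750/598 + 1/(258*406)) = 2 + (-750*1/598 + (1/258)*(1/406)) = 2 + (-375/299 + 1/104748) = 2 - 39280201/31319652 = 23359103/31319652 ≈ 0.74583)
(F(3, -38) + h)*1472 = ((-38 + 3)² + 23359103/31319652)*1472 = ((-35)² + 23359103/31319652)*1472 = (1225 + 23359103/31319652)*1472 = (38389932803/31319652)*1472 = 614238924848/340431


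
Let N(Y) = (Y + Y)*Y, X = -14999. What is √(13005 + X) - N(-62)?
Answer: -7688 + I*√1994 ≈ -7688.0 + 44.654*I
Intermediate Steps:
N(Y) = 2*Y² (N(Y) = (2*Y)*Y = 2*Y²)
√(13005 + X) - N(-62) = √(13005 - 14999) - 2*(-62)² = √(-1994) - 2*3844 = I*√1994 - 1*7688 = I*√1994 - 7688 = -7688 + I*√1994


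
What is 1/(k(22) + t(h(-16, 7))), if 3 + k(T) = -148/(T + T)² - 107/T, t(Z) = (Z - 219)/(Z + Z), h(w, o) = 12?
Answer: -968/16035 ≈ -0.060368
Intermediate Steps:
t(Z) = (-219 + Z)/(2*Z) (t(Z) = (-219 + Z)/((2*Z)) = (-219 + Z)*(1/(2*Z)) = (-219 + Z)/(2*Z))
k(T) = -3 - 107/T - 37/T² (k(T) = -3 + (-148/(T + T)² - 107/T) = -3 + (-148*1/(4*T²) - 107/T) = -3 + (-37/T² - 107/T) = -3 + (-107/T - 37/T²) = -3 - 107/T - 37/T²)
1/(k(22) + t(h(-16, 7))) = 1/((-3 - 107/22 - 37/22²) + (½)*(-219 + 12)/12) = 1/((-3 - 107*1/22 - 37*1/484) + (½)*(1/12)*(-207)) = 1/((-3 - 107/22 - 37/484) - 69/8) = 1/(-3843/484 - 69/8) = 1/(-16035/968) = -968/16035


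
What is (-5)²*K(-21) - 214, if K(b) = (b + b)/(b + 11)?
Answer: -109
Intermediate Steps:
K(b) = 2*b/(11 + b) (K(b) = (2*b)/(11 + b) = 2*b/(11 + b))
(-5)²*K(-21) - 214 = (-5)²*(2*(-21)/(11 - 21)) - 214 = 25*(2*(-21)/(-10)) - 214 = 25*(2*(-21)*(-⅒)) - 214 = 25*(21/5) - 214 = 105 - 214 = -109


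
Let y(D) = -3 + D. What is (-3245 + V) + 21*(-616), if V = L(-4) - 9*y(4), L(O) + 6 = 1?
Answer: -16195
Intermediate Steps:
L(O) = -5 (L(O) = -6 + 1 = -5)
V = -14 (V = -5 - 9*(-3 + 4) = -5 - 9*1 = -5 - 9 = -14)
(-3245 + V) + 21*(-616) = (-3245 - 14) + 21*(-616) = -3259 - 12936 = -16195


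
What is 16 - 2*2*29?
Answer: -100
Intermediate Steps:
16 - 2*2*29 = 16 - 4*29 = 16 - 116 = -100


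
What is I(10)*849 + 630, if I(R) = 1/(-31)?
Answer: 18681/31 ≈ 602.61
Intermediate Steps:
I(R) = -1/31
I(10)*849 + 630 = -1/31*849 + 630 = -849/31 + 630 = 18681/31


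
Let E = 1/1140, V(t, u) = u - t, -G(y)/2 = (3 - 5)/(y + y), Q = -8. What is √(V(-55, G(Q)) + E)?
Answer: 2*√1111785/285 ≈ 7.3994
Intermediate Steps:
G(y) = 2/y (G(y) = -2*(3 - 5)/(y + y) = -(-4)/(2*y) = -(-4)*1/(2*y) = -(-2)/y = 2/y)
E = 1/1140 ≈ 0.00087719
√(V(-55, G(Q)) + E) = √((2/(-8) - 1*(-55)) + 1/1140) = √((2*(-⅛) + 55) + 1/1140) = √((-¼ + 55) + 1/1140) = √(219/4 + 1/1140) = √(15604/285) = 2*√1111785/285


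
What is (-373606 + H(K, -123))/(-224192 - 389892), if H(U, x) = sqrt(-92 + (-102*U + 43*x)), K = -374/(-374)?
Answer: 186803/307042 - I*sqrt(5483)/614084 ≈ 0.6084 - 0.00012058*I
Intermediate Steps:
K = 1 (K = -374*(-1/374) = 1)
H(U, x) = sqrt(-92 - 102*U + 43*x)
(-373606 + H(K, -123))/(-224192 - 389892) = (-373606 + sqrt(-92 - 102*1 + 43*(-123)))/(-224192 - 389892) = (-373606 + sqrt(-92 - 102 - 5289))/(-614084) = (-373606 + sqrt(-5483))*(-1/614084) = (-373606 + I*sqrt(5483))*(-1/614084) = 186803/307042 - I*sqrt(5483)/614084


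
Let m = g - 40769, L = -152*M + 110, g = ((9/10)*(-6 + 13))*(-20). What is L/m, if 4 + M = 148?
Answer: 21778/40895 ≈ 0.53253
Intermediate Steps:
M = 144 (M = -4 + 148 = 144)
g = -126 (g = ((9*(⅒))*7)*(-20) = ((9/10)*7)*(-20) = (63/10)*(-20) = -126)
L = -21778 (L = -152*144 + 110 = -21888 + 110 = -21778)
m = -40895 (m = -126 - 40769 = -40895)
L/m = -21778/(-40895) = -21778*(-1/40895) = 21778/40895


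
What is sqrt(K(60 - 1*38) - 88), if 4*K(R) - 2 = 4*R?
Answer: I*sqrt(262)/2 ≈ 8.0932*I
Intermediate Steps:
K(R) = 1/2 + R (K(R) = 1/2 + (4*R)/4 = 1/2 + R)
sqrt(K(60 - 1*38) - 88) = sqrt((1/2 + (60 - 1*38)) - 88) = sqrt((1/2 + (60 - 38)) - 88) = sqrt((1/2 + 22) - 88) = sqrt(45/2 - 88) = sqrt(-131/2) = I*sqrt(262)/2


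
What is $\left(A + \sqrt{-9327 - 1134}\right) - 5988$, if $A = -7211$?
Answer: $-13199 + i \sqrt{10461} \approx -13199.0 + 102.28 i$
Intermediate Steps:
$\left(A + \sqrt{-9327 - 1134}\right) - 5988 = \left(-7211 + \sqrt{-9327 - 1134}\right) - 5988 = \left(-7211 + \sqrt{-10461}\right) - 5988 = \left(-7211 + i \sqrt{10461}\right) - 5988 = -13199 + i \sqrt{10461}$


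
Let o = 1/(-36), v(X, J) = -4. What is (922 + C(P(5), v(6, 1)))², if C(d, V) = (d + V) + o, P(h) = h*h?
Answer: 1152398809/1296 ≈ 8.8920e+5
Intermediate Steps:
P(h) = h²
o = -1/36 ≈ -0.027778
C(d, V) = -1/36 + V + d (C(d, V) = (d + V) - 1/36 = (V + d) - 1/36 = -1/36 + V + d)
(922 + C(P(5), v(6, 1)))² = (922 + (-1/36 - 4 + 5²))² = (922 + (-1/36 - 4 + 25))² = (922 + 755/36)² = (33947/36)² = 1152398809/1296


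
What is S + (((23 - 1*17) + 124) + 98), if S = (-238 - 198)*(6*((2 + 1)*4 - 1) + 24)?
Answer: -39012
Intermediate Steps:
S = -39240 (S = -436*(6*(3*4 - 1) + 24) = -436*(6*(12 - 1) + 24) = -436*(6*11 + 24) = -436*(66 + 24) = -436*90 = -39240)
S + (((23 - 1*17) + 124) + 98) = -39240 + (((23 - 1*17) + 124) + 98) = -39240 + (((23 - 17) + 124) + 98) = -39240 + ((6 + 124) + 98) = -39240 + (130 + 98) = -39240 + 228 = -39012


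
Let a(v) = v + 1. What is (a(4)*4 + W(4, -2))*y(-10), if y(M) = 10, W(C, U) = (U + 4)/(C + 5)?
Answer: 1820/9 ≈ 202.22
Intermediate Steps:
a(v) = 1 + v
W(C, U) = (4 + U)/(5 + C)
(a(4)*4 + W(4, -2))*y(-10) = ((1 + 4)*4 + (4 - 2)/(5 + 4))*10 = (5*4 + 2/9)*10 = (20 + (1/9)*2)*10 = (20 + 2/9)*10 = (182/9)*10 = 1820/9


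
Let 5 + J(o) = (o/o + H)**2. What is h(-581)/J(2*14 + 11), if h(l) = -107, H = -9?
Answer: -107/59 ≈ -1.8136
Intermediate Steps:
J(o) = 59 (J(o) = -5 + (o/o - 9)**2 = -5 + (1 - 9)**2 = -5 + (-8)**2 = -5 + 64 = 59)
h(-581)/J(2*14 + 11) = -107/59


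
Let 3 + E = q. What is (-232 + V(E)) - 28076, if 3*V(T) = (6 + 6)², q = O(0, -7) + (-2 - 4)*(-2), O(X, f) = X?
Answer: -28260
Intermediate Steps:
q = 12 (q = 0 + (-2 - 4)*(-2) = 0 - 6*(-2) = 0 + 12 = 12)
E = 9 (E = -3 + 12 = 9)
V(T) = 48 (V(T) = (6 + 6)²/3 = (⅓)*12² = (⅓)*144 = 48)
(-232 + V(E)) - 28076 = (-232 + 48) - 28076 = -184 - 28076 = -28260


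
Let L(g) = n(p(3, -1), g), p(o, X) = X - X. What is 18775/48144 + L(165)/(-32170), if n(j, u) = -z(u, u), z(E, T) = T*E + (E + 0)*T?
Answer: 322543255/154879248 ≈ 2.0825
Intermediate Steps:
p(o, X) = 0
z(E, T) = 2*E*T (z(E, T) = E*T + E*T = 2*E*T)
n(j, u) = -2*u² (n(j, u) = -2*u*u = -2*u²)
L(g) = -2*g²
18775/48144 + L(165)/(-32170) = 18775/48144 - 2*165²/(-32170) = 18775*(1/48144) - 2*27225*(-1/32170) = 18775/48144 - 54450*(-1/32170) = 18775/48144 + 5445/3217 = 322543255/154879248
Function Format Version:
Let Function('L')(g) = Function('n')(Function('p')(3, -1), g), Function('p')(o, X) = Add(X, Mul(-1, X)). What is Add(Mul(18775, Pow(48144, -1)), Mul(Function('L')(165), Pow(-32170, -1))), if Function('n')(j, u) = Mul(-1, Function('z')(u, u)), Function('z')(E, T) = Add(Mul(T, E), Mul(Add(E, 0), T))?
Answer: Rational(322543255, 154879248) ≈ 2.0825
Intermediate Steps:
Function('p')(o, X) = 0
Function('z')(E, T) = Mul(2, E, T) (Function('z')(E, T) = Add(Mul(E, T), Mul(E, T)) = Mul(2, E, T))
Function('n')(j, u) = Mul(-2, Pow(u, 2)) (Function('n')(j, u) = Mul(-1, Mul(2, u, u)) = Mul(-1, Mul(2, Pow(u, 2))) = Mul(-2, Pow(u, 2)))
Function('L')(g) = Mul(-2, Pow(g, 2))
Add(Mul(18775, Pow(48144, -1)), Mul(Function('L')(165), Pow(-32170, -1))) = Add(Mul(18775, Pow(48144, -1)), Mul(Mul(-2, Pow(165, 2)), Pow(-32170, -1))) = Add(Mul(18775, Rational(1, 48144)), Mul(Mul(-2, 27225), Rational(-1, 32170))) = Add(Rational(18775, 48144), Mul(-54450, Rational(-1, 32170))) = Add(Rational(18775, 48144), Rational(5445, 3217)) = Rational(322543255, 154879248)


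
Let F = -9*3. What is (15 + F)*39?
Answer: -468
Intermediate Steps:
F = -27
(15 + F)*39 = (15 - 27)*39 = -12*39 = -468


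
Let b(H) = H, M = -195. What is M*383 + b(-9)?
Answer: -74694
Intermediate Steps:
M*383 + b(-9) = -195*383 - 9 = -74685 - 9 = -74694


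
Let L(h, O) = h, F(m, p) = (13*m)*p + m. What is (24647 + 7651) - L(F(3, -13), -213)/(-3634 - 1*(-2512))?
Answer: 6039642/187 ≈ 32298.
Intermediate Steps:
F(m, p) = m + 13*m*p (F(m, p) = 13*m*p + m = m + 13*m*p)
(24647 + 7651) - L(F(3, -13), -213)/(-3634 - 1*(-2512)) = (24647 + 7651) - 3*(1 + 13*(-13))/(-3634 - 1*(-2512)) = 32298 - 3*(1 - 169)/(-3634 + 2512) = 32298 - 3*(-168)/(-1122) = 32298 - (-504)*(-1)/1122 = 32298 - 1*84/187 = 32298 - 84/187 = 6039642/187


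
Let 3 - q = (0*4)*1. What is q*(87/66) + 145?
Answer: 3277/22 ≈ 148.95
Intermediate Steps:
q = 3 (q = 3 - 0*4 = 3 - 0 = 3 - 1*0 = 3 + 0 = 3)
q*(87/66) + 145 = 3*(87/66) + 145 = 3*(87*(1/66)) + 145 = 3*(29/22) + 145 = 87/22 + 145 = 3277/22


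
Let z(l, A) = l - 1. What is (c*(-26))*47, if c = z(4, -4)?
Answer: -3666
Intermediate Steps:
z(l, A) = -1 + l
c = 3 (c = -1 + 4 = 3)
(c*(-26))*47 = (3*(-26))*47 = -78*47 = -3666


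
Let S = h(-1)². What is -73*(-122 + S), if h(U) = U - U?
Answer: 8906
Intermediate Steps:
h(U) = 0
S = 0 (S = 0² = 0)
-73*(-122 + S) = -73*(-122 + 0) = -73*(-122) = 8906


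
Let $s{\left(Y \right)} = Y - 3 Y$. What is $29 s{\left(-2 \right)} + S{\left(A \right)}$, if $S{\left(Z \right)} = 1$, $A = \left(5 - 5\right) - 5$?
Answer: $117$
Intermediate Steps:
$A = -5$ ($A = 0 - 5 = -5$)
$s{\left(Y \right)} = - 2 Y$
$29 s{\left(-2 \right)} + S{\left(A \right)} = 29 \left(\left(-2\right) \left(-2\right)\right) + 1 = 29 \cdot 4 + 1 = 116 + 1 = 117$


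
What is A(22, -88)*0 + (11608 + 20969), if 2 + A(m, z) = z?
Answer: 32577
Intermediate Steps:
A(m, z) = -2 + z
A(22, -88)*0 + (11608 + 20969) = (-2 - 88)*0 + (11608 + 20969) = -90*0 + 32577 = 0 + 32577 = 32577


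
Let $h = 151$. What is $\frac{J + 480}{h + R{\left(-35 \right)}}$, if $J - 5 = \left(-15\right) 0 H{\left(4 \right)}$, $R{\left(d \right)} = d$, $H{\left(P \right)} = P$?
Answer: $\frac{485}{116} \approx 4.181$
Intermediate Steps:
$J = 5$ ($J = 5 + \left(-15\right) 0 \cdot 4 = 5 + 0 \cdot 4 = 5 + 0 = 5$)
$\frac{J + 480}{h + R{\left(-35 \right)}} = \frac{5 + 480}{151 - 35} = \frac{485}{116}$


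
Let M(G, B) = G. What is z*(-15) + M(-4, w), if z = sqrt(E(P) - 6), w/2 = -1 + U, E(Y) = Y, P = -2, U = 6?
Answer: -4 - 30*I*sqrt(2) ≈ -4.0 - 42.426*I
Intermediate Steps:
w = 10 (w = 2*(-1 + 6) = 2*5 = 10)
z = 2*I*sqrt(2) (z = sqrt(-2 - 6) = sqrt(-8) = 2*I*sqrt(2) ≈ 2.8284*I)
z*(-15) + M(-4, w) = (2*I*sqrt(2))*(-15) - 4 = -30*I*sqrt(2) - 4 = -4 - 30*I*sqrt(2)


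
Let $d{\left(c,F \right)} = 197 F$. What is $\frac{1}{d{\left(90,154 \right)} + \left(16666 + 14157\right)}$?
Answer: $\frac{1}{61161} \approx 1.635 \cdot 10^{-5}$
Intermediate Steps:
$\frac{1}{d{\left(90,154 \right)} + \left(16666 + 14157\right)} = \frac{1}{197 \cdot 154 + \left(16666 + 14157\right)} = \frac{1}{30338 + 30823} = \frac{1}{61161}$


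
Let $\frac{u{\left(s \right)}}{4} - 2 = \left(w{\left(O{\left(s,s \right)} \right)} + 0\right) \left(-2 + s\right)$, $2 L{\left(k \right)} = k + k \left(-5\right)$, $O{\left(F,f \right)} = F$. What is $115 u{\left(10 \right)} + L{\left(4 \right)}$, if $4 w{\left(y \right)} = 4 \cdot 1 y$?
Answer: $37712$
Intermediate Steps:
$w{\left(y \right)} = y$ ($w{\left(y \right)} = \frac{4 \cdot 1 y}{4} = \frac{4 y}{4} = y$)
$L{\left(k \right)} = - 2 k$ ($L{\left(k \right)} = \frac{k + k \left(-5\right)}{2} = \frac{k - 5 k}{2} = \frac{\left(-4\right) k}{2} = - 2 k$)
$u{\left(s \right)} = 8 + 4 s \left(-2 + s\right)$ ($u{\left(s \right)} = 8 + 4 \left(s + 0\right) \left(-2 + s\right) = 8 + 4 s \left(-2 + s\right)$)
$115 u{\left(10 \right)} + L{\left(4 \right)} = 115 \left(8 - 80 + 4 \cdot 10^{2}\right) - 8 = 115 \left(8 - 80 + 4 \cdot 100\right) - 8 = 115 \left(8 - 80 + 400\right) - 8 = 115 \cdot 328 - 8 = 37720 - 8 = 37712$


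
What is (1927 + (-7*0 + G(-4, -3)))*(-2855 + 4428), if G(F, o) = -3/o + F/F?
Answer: 3034317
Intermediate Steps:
G(F, o) = 1 - 3/o (G(F, o) = -3/o + 1 = 1 - 3/o)
(1927 + (-7*0 + G(-4, -3)))*(-2855 + 4428) = (1927 + (-7*0 + (-3 - 3)/(-3)))*(-2855 + 4428) = (1927 + (0 - 1/3*(-6)))*1573 = (1927 + (0 + 2))*1573 = (1927 + 2)*1573 = 1929*1573 = 3034317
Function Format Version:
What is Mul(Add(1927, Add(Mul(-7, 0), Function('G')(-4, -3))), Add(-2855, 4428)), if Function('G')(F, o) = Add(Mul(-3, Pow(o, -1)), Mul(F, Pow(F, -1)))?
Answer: 3034317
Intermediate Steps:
Function('G')(F, o) = Add(1, Mul(-3, Pow(o, -1))) (Function('G')(F, o) = Add(Mul(-3, Pow(o, -1)), 1) = Add(1, Mul(-3, Pow(o, -1))))
Mul(Add(1927, Add(Mul(-7, 0), Function('G')(-4, -3))), Add(-2855, 4428)) = Mul(Add(1927, Add(Mul(-7, 0), Mul(Pow(-3, -1), Add(-3, -3)))), Add(-2855, 4428)) = Mul(Add(1927, Add(0, Mul(Rational(-1, 3), -6))), 1573) = Mul(Add(1927, Add(0, 2)), 1573) = Mul(Add(1927, 2), 1573) = Mul(1929, 1573) = 3034317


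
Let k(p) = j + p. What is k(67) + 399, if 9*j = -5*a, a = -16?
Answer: 4274/9 ≈ 474.89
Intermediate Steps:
j = 80/9 (j = (-5*(-16))/9 = (1/9)*80 = 80/9 ≈ 8.8889)
k(p) = 80/9 + p
k(67) + 399 = (80/9 + 67) + 399 = 683/9 + 399 = 4274/9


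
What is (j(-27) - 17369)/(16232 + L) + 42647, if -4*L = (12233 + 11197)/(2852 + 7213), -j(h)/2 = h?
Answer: 84448884321/1980233 ≈ 42646.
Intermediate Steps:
j(h) = -2*h
L = -71/122 (L = -(12233 + 11197)/(4*(2852 + 7213)) = -11715/(2*10065) = -¼*142/61 = -71/122 ≈ -0.58197)
(j(-27) - 17369)/(16232 + L) + 42647 = (-2*(-27) - 17369)/(16232 - 71/122) + 42647 = (54 - 17369)/(1980233/122) + 42647 = -17315*122/1980233 + 42647 = -2112430/1980233 + 42647 = 84448884321/1980233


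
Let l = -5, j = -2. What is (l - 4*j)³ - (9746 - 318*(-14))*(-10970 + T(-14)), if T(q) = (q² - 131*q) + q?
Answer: 127128919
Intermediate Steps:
T(q) = q² - 130*q
(l - 4*j)³ - (9746 - 318*(-14))*(-10970 + T(-14)) = (-5 - 4*(-2))³ - (9746 - 318*(-14))*(-10970 - 14*(-130 - 14)) = (-5 + 8)³ - (9746 + 4452)*(-10970 - 14*(-144)) = 3³ - 14198*(-10970 + 2016) = 27 - 14198*(-8954) = 27 - 1*(-127128892) = 27 + 127128892 = 127128919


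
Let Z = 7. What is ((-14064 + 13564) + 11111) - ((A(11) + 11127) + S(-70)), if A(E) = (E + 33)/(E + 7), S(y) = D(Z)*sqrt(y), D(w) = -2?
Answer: -4666/9 + 2*I*sqrt(70) ≈ -518.44 + 16.733*I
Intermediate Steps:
S(y) = -2*sqrt(y)
A(E) = (33 + E)/(7 + E)
((-14064 + 13564) + 11111) - ((A(11) + 11127) + S(-70)) = ((-14064 + 13564) + 11111) - (((33 + 11)/(7 + 11) + 11127) - 2*I*sqrt(70)) = (-500 + 11111) - ((44/18 + 11127) - 2*I*sqrt(70)) = 10611 - (((1/18)*44 + 11127) - 2*I*sqrt(70)) = 10611 - ((22/9 + 11127) - 2*I*sqrt(70)) = 10611 - (100165/9 - 2*I*sqrt(70)) = 10611 + (-100165/9 + 2*I*sqrt(70)) = -4666/9 + 2*I*sqrt(70)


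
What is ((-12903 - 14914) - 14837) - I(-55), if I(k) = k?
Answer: -42599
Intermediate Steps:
((-12903 - 14914) - 14837) - I(-55) = ((-12903 - 14914) - 14837) - 1*(-55) = (-27817 - 14837) + 55 = -42654 + 55 = -42599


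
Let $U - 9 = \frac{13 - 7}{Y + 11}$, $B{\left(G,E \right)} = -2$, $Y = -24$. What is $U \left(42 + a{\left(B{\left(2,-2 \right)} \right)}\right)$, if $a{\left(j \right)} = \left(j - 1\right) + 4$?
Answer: $\frac{4773}{13} \approx 367.15$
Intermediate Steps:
$U = \frac{111}{13}$ ($U = 9 + \frac{13 - 7}{-24 + 11} = 9 + \frac{6}{-13} = 9 + 6 \left(- \frac{1}{13}\right) = 9 - \frac{6}{13} = \frac{111}{13} \approx 8.5385$)
$a{\left(j \right)} = 3 + j$ ($a{\left(j \right)} = \left(-1 + j\right) + 4 = 3 + j$)
$U \left(42 + a{\left(B{\left(2,-2 \right)} \right)}\right) = \frac{111 \left(42 + \left(3 - 2\right)\right)}{13} = \frac{111 \left(42 + 1\right)}{13} = \frac{111}{13} \cdot 43 = \frac{4773}{13}$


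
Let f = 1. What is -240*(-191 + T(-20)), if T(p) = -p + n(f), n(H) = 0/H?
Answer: 41040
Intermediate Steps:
n(H) = 0
T(p) = -p (T(p) = -p + 0 = -p)
-240*(-191 + T(-20)) = -240*(-191 - 1*(-20)) = -240*(-191 + 20) = -240*(-171) = 41040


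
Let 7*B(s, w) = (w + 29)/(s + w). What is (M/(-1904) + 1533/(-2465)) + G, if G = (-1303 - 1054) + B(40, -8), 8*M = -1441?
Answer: -5206722043/2208640 ≈ -2357.4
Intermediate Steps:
M = -1441/8 (M = (⅛)*(-1441) = -1441/8 ≈ -180.13)
B(s, w) = (29 + w)/(7*(s + w)) (B(s, w) = ((w + 29)/(s + w))/7 = ((29 + w)/(s + w))/7 = (29 + w)/(7*(s + w)))
G = -75421/32 (G = (-1303 - 1054) + (29 - 8)/(7*(40 - 8)) = -2357 + (⅐)*21/32 = -2357 + (⅐)*(1/32)*21 = -2357 + 3/32 = -75421/32 ≈ -2356.9)
(M/(-1904) + 1533/(-2465)) + G = (-1441/8/(-1904) + 1533/(-2465)) - 75421/32 = (-1441/8*(-1/1904) + 1533*(-1/2465)) - 75421/32 = (1441/15232 - 1533/2465) - 75421/32 = -1164623/2208640 - 75421/32 = -5206722043/2208640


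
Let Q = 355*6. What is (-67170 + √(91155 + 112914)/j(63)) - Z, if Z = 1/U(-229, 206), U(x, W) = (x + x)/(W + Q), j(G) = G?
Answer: -15380762/229 + √204069/63 ≈ -67158.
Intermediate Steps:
Q = 2130
U(x, W) = 2*x/(2130 + W) (U(x, W) = (x + x)/(W + 2130) = (2*x)/(2130 + W) = 2*x/(2130 + W))
Z = -1168/229 (Z = 1/(2*(-229)/(2130 + 206)) = 1/(2*(-229)/2336) = 1/(2*(-229)*(1/2336)) = 1/(-229/1168) = -1168/229 ≈ -5.1004)
(-67170 + √(91155 + 112914)/j(63)) - Z = (-67170 + √(91155 + 112914)/63) - 1*(-1168/229) = (-67170 + √204069*(1/63)) + 1168/229 = (-67170 + √204069/63) + 1168/229 = -15380762/229 + √204069/63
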